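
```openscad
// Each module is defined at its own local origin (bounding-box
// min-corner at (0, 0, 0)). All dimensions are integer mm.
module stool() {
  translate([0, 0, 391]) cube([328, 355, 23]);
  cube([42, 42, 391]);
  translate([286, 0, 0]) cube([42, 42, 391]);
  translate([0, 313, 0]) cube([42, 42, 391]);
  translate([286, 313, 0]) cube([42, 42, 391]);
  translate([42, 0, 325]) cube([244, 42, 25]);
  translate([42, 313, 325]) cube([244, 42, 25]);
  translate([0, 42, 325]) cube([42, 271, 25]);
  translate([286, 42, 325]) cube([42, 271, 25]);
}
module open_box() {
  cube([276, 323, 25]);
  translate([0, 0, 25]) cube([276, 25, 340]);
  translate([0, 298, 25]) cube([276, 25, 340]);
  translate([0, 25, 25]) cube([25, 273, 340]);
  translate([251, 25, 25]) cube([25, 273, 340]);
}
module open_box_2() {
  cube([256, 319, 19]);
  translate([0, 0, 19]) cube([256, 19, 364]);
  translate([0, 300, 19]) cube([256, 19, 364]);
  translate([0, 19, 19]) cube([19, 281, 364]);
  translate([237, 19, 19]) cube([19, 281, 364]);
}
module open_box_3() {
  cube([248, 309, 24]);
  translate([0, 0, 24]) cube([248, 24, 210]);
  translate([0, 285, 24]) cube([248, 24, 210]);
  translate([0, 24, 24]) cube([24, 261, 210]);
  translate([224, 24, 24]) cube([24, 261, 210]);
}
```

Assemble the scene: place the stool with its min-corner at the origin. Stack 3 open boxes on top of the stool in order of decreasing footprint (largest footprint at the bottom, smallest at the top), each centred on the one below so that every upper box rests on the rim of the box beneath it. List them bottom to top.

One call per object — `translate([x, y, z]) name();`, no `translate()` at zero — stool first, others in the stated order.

stool();
translate([26, 16, 414]) open_box();
translate([36, 18, 779]) open_box_2();
translate([40, 23, 1162]) open_box_3();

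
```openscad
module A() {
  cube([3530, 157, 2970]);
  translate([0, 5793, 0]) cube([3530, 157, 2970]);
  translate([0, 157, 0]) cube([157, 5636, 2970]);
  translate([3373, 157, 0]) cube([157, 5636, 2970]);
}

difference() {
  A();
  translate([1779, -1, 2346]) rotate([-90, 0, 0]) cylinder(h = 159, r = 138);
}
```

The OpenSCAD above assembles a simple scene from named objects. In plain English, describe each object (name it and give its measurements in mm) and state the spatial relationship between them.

A is a box-shaped house frame (walls only): outside footprint 3530×5950 mm, wall height 2970 mm, wall thickness 157 mm. The two y-facing walls run the full x-width; the two x-facing walls fit between the inner faces of the y-facing walls.

The house frame has a circular hole of radius 138 mm through its front wall, centred at (x = 1779, z = 2346).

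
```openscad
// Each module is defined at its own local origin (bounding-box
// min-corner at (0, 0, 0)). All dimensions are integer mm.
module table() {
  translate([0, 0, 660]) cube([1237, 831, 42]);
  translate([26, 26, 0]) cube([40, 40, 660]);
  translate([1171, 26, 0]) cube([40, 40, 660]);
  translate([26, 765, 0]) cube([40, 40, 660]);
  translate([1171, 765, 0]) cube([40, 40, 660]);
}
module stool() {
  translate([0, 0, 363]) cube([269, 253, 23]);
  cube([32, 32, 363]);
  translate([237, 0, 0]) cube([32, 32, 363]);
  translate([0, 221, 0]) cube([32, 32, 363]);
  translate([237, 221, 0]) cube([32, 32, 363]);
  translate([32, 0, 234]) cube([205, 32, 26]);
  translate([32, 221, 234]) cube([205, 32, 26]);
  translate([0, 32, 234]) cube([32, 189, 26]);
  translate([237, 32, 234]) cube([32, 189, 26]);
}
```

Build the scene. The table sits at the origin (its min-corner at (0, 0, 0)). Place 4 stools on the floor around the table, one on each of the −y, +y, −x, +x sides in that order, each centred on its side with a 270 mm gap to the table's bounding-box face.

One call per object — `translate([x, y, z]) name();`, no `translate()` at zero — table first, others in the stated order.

table();
translate([484, -523, 0]) stool();
translate([484, 1101, 0]) stool();
translate([-539, 289, 0]) stool();
translate([1507, 289, 0]) stool();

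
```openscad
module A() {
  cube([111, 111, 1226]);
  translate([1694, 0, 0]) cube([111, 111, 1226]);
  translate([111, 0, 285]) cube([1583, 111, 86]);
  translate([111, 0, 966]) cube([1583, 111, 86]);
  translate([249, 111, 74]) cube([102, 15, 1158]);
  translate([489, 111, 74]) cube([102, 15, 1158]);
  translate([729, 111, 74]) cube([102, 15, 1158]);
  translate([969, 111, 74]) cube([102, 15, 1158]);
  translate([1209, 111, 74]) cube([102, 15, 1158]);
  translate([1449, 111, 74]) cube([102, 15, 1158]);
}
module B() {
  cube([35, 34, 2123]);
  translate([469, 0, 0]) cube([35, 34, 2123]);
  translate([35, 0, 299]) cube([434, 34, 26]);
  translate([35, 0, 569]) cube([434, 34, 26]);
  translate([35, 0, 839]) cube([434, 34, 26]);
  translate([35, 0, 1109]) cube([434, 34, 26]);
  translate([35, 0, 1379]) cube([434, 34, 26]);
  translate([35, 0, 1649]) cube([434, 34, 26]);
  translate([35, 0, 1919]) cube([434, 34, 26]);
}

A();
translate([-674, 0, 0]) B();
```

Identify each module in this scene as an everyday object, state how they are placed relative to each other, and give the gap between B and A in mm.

A is a fence section. B is a ladder. The ladder is on the floor beside the fence section on its −x side. The gap between the ladder and the fence section is 170 mm.

The ladder's nearest face is 170 mm from the fence section's −x face.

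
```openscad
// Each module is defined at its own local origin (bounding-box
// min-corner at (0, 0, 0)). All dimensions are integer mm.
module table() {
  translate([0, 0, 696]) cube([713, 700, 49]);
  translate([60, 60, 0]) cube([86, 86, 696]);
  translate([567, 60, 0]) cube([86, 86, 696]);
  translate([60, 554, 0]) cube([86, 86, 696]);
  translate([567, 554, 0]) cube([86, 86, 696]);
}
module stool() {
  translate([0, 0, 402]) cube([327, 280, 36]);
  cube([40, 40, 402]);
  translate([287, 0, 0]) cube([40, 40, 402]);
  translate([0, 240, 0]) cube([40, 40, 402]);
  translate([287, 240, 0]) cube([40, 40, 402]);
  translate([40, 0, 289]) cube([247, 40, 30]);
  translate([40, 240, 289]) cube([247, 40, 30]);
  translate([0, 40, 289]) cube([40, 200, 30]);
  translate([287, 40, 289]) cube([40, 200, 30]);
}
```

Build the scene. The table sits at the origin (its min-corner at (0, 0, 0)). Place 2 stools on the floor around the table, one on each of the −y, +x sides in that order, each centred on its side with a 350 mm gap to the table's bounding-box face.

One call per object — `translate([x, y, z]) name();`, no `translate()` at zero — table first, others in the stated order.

table();
translate([193, -630, 0]) stool();
translate([1063, 210, 0]) stool();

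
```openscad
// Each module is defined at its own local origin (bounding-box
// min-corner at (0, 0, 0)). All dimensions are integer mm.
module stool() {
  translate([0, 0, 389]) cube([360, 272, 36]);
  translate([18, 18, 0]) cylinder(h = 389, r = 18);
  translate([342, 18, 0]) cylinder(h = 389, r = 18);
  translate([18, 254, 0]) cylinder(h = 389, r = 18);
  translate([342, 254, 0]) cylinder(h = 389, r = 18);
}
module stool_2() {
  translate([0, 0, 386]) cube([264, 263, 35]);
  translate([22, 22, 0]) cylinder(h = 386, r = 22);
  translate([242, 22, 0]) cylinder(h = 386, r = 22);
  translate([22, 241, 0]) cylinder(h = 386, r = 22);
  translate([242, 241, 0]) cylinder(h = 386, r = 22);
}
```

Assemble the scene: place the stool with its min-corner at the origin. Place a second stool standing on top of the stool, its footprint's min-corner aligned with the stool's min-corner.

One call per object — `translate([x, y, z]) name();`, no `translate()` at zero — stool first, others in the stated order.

stool();
translate([0, 0, 425]) stool_2();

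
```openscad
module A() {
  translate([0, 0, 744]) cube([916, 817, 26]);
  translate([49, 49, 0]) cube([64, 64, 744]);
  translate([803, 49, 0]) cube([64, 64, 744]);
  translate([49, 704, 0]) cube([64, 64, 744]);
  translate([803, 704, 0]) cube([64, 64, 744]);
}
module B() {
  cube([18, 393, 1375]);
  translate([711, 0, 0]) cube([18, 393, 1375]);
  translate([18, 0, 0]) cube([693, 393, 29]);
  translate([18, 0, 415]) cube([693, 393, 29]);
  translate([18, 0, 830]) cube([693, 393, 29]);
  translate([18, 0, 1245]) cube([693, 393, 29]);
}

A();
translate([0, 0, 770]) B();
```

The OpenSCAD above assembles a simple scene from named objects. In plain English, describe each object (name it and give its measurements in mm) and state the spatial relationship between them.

A is a table with a 916×817 mm rectangular top, 26 mm thick, top surface at z = 770 mm, supported by four 64×64 mm square legs, each inset 49 mm from the nearest pair of top edges, running from the floor.

B is a bookshelf 729 mm wide overall, 393 mm deep and 1375 mm tall. The two sides are 18 mm thick vertical panels. 4 horizontal shelves of 29 mm thickness span between the inner faces of the sides; the lowest shelf sits on the floor and shelves are stacked with a clear vertical gap of 386 mm between each pair.

The bookshelf is on top of the table.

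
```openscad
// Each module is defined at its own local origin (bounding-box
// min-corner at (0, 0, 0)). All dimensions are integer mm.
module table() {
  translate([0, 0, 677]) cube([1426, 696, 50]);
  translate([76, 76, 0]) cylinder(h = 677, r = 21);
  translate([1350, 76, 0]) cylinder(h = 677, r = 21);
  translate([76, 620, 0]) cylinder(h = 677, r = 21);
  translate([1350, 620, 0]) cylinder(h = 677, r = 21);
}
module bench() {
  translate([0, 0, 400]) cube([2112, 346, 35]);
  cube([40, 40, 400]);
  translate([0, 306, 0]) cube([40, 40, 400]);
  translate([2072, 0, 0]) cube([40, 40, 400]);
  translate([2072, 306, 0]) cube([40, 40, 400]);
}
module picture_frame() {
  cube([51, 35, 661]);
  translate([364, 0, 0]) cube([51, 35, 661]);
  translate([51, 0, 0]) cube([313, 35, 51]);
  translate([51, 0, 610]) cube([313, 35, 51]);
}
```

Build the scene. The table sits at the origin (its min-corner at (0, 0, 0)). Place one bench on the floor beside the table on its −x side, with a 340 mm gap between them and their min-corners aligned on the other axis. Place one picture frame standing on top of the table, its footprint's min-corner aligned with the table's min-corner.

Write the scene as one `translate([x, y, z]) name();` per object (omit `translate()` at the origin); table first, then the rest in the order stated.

table();
translate([-2452, 0, 0]) bench();
translate([0, 0, 727]) picture_frame();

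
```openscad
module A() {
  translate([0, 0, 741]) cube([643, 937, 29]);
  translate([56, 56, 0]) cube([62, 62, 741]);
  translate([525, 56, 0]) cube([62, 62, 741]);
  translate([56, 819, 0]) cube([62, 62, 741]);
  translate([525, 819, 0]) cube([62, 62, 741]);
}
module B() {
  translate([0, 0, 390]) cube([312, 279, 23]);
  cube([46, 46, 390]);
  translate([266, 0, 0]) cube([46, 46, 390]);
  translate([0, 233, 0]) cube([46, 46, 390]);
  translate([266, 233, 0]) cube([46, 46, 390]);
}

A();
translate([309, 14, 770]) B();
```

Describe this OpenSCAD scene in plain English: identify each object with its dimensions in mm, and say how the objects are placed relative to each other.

A is a table with a 643×937 mm rectangular top, 29 mm thick, top surface at z = 770 mm, supported by four 62×62 mm square legs, each inset 56 mm from the nearest pair of top edges, running from the floor.

B is a four-legged stool. The seat is 312×279 mm, 23 mm thick, top at z = 413 mm. It stands on four square legs, each 46×46 mm in cross-section, from z = 0 to the seat underside, each flush with a corner of the seat.

The stool is on top of the table.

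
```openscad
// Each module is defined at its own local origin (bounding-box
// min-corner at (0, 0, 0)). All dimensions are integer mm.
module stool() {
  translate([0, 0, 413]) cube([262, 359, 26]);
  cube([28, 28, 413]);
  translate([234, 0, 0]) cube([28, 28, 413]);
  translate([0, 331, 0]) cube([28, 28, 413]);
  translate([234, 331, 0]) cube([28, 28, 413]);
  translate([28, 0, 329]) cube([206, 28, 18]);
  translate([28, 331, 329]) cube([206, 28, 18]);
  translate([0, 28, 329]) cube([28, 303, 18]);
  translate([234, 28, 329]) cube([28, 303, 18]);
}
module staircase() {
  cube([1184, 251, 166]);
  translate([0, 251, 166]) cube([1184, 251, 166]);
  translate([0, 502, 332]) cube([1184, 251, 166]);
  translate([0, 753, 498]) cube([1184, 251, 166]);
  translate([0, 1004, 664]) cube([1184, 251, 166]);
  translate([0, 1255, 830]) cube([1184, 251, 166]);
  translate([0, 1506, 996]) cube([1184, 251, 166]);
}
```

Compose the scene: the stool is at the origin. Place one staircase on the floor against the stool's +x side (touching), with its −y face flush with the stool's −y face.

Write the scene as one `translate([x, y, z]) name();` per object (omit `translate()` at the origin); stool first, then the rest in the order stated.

stool();
translate([262, 0, 0]) staircase();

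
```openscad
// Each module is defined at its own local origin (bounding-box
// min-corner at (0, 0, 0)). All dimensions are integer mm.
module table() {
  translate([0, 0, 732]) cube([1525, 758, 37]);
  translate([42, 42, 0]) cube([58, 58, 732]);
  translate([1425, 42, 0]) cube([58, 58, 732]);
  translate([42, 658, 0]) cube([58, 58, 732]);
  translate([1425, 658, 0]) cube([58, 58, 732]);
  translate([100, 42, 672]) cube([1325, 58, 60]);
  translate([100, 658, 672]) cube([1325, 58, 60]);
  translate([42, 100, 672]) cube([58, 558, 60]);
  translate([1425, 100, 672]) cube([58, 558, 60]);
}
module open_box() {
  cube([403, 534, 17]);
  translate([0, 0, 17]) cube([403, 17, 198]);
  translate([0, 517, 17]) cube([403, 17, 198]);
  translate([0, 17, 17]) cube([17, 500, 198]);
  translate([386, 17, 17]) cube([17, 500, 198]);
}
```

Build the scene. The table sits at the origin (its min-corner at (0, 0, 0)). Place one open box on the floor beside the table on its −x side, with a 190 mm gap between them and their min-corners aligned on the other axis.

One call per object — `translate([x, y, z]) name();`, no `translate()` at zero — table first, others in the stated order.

table();
translate([-593, 0, 0]) open_box();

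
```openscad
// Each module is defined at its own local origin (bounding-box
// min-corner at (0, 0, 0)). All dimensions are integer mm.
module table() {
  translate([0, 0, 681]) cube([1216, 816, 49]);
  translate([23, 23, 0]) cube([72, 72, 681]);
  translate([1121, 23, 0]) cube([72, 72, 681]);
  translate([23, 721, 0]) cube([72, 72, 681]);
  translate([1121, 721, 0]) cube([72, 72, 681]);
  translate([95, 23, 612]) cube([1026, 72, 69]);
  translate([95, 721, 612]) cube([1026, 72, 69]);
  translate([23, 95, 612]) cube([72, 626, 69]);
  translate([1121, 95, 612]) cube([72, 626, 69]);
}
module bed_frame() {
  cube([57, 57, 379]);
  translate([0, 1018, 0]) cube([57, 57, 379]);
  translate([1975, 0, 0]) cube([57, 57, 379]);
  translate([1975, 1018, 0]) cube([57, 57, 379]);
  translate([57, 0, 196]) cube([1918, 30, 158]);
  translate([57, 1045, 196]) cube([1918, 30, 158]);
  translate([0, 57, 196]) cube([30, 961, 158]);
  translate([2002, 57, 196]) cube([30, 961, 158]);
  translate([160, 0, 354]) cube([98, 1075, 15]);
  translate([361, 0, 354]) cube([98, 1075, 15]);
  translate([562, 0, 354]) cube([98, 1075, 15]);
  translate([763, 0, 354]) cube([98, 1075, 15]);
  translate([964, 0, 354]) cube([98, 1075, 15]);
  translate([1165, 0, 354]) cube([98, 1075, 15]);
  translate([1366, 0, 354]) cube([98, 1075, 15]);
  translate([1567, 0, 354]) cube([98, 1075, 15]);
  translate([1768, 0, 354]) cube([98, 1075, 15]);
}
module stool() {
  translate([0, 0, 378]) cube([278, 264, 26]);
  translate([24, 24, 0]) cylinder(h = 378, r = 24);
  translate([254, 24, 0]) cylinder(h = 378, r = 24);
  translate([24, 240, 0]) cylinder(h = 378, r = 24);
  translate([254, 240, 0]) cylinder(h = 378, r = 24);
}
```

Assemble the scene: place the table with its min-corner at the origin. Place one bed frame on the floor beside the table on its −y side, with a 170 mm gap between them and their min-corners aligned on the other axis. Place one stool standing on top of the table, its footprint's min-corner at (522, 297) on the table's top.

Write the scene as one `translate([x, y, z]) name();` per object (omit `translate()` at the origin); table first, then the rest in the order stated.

table();
translate([0, -1245, 0]) bed_frame();
translate([522, 297, 730]) stool();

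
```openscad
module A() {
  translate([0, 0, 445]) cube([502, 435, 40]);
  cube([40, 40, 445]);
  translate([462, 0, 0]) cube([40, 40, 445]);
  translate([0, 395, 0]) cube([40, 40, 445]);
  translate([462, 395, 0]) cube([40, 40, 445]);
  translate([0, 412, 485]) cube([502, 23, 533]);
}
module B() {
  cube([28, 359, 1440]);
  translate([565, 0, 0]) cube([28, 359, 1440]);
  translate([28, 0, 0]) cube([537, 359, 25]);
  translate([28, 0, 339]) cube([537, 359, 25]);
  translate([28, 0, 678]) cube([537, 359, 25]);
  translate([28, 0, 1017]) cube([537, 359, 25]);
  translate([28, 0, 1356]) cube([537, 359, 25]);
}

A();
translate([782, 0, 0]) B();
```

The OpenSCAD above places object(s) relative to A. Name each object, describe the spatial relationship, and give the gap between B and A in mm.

A is a chair. B is a bookshelf. The bookshelf is on the floor beside the chair on its +x side. The gap between the bookshelf and the chair is 280 mm.

The bookshelf's nearest face is 280 mm from the chair's +x face.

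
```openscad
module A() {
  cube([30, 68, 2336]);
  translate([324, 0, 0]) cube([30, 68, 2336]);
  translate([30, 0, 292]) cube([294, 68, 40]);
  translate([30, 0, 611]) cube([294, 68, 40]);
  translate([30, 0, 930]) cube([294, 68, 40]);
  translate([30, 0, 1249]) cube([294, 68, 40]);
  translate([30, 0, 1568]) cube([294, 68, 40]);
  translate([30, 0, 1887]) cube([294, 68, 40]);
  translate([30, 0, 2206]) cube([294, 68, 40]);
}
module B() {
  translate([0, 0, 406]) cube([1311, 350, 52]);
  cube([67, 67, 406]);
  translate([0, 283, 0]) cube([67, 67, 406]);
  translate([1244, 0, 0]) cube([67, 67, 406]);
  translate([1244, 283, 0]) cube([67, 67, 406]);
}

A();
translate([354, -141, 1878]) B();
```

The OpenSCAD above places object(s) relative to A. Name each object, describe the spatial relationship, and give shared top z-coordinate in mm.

Both tops at z = 2336 mm.

A is a ladder. B is a bench. The bench is beside the ladder with their tops flush at z = 2336. The shared top z-coordinate is 2336 mm.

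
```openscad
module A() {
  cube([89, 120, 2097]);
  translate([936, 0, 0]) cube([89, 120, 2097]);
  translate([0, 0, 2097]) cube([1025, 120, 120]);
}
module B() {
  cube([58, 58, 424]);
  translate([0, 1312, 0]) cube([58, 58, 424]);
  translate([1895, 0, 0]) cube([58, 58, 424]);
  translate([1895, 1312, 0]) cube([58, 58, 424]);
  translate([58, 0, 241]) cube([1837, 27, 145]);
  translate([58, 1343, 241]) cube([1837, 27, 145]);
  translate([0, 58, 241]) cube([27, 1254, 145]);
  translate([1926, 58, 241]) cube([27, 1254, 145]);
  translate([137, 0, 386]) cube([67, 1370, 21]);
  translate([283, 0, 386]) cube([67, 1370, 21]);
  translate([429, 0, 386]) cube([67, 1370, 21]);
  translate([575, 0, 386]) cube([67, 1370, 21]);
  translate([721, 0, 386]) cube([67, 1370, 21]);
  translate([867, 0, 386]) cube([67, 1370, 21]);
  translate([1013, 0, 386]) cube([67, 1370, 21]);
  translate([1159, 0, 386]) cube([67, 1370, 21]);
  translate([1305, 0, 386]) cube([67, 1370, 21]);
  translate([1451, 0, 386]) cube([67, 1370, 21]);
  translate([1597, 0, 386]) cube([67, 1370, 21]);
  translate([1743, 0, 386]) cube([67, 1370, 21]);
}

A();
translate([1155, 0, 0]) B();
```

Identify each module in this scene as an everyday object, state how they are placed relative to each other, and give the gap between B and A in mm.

The bed frame's nearest face is 130 mm from the door frame's +x face.

A is a door frame. B is a bed frame. The bed frame is on the floor beside the door frame on its +x side. The gap between the bed frame and the door frame is 130 mm.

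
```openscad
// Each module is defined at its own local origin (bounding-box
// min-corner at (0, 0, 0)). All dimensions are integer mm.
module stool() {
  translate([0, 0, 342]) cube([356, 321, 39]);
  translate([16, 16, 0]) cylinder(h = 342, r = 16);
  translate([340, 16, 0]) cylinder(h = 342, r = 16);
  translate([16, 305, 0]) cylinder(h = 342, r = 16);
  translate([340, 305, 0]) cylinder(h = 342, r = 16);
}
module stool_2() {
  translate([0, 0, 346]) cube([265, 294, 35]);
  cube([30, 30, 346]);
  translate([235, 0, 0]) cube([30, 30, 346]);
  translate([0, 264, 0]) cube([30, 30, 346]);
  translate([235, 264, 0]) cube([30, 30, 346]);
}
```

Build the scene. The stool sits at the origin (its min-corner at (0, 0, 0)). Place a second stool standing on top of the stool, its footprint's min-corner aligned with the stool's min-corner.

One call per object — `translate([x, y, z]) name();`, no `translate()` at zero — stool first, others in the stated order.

stool();
translate([0, 0, 381]) stool_2();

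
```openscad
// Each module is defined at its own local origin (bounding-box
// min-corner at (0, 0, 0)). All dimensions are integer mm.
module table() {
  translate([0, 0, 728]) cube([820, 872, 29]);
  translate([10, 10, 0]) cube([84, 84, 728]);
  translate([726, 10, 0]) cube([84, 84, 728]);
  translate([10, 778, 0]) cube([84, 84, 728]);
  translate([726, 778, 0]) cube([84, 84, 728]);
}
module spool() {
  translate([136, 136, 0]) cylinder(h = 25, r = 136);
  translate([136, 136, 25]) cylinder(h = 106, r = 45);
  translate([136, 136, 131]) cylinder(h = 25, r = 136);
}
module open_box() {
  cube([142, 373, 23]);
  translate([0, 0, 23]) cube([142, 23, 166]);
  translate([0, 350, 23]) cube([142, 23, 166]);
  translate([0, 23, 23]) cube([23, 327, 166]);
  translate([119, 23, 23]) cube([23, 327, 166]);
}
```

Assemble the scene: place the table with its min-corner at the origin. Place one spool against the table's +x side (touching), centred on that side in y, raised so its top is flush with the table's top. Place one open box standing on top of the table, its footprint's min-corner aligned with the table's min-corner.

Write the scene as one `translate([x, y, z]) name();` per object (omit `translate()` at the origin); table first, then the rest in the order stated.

table();
translate([820, 300, 601]) spool();
translate([0, 0, 757]) open_box();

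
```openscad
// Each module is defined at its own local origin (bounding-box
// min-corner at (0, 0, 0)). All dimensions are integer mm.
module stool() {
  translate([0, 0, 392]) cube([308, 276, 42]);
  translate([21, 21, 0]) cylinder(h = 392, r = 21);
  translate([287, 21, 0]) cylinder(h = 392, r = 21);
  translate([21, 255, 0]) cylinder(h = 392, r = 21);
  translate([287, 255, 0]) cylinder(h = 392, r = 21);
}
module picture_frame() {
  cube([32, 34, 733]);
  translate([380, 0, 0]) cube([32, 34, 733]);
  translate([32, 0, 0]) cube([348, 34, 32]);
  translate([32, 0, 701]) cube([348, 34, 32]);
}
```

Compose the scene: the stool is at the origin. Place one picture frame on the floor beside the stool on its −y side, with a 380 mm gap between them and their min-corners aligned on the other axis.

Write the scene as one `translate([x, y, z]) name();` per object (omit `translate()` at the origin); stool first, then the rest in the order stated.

stool();
translate([0, -414, 0]) picture_frame();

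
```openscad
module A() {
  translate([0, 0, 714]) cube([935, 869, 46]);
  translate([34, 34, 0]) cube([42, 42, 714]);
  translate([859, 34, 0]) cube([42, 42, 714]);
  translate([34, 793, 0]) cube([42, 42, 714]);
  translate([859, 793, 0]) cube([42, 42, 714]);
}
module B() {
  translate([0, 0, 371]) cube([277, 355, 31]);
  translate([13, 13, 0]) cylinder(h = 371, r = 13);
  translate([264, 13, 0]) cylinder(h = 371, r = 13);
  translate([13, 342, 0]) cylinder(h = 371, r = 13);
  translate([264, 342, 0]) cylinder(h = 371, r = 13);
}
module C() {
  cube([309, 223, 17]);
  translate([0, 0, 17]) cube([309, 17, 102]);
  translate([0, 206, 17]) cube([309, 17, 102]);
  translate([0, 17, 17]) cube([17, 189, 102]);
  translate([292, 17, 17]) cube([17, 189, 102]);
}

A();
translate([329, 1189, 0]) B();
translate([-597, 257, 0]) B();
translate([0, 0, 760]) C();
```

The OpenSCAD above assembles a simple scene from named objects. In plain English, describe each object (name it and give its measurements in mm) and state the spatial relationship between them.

A is a rectangular dining table. The top is 935×869×46 mm with its upper surface at z = 760 mm. It stands on four 42×42 mm square legs, each inset 34 mm from the nearest pair of top edges, running from the floor to the underside of the top.

B is a four-legged stool. The seat is a 277×355×31 mm slab whose top surface is at z = 402 mm; four round legs, each 26 mm in diameter, run from the floor (z = 0) to the underside of the seat, each leg's axis is inset half a diameter from the nearest pair of seat edges (so the leg's bounding box is flush with the corner).

C is an open storage box with external size 309×223×119 mm and wall thickness 17 mm (the base is also 17 mm thick). The base covers the whole footprint; the four walls stand on the base, with the y-facing walls full-width and the x-facing walls fitting between their inner faces.

Two stools sit around the table at the +y, −x sides. The open box is on top of the table.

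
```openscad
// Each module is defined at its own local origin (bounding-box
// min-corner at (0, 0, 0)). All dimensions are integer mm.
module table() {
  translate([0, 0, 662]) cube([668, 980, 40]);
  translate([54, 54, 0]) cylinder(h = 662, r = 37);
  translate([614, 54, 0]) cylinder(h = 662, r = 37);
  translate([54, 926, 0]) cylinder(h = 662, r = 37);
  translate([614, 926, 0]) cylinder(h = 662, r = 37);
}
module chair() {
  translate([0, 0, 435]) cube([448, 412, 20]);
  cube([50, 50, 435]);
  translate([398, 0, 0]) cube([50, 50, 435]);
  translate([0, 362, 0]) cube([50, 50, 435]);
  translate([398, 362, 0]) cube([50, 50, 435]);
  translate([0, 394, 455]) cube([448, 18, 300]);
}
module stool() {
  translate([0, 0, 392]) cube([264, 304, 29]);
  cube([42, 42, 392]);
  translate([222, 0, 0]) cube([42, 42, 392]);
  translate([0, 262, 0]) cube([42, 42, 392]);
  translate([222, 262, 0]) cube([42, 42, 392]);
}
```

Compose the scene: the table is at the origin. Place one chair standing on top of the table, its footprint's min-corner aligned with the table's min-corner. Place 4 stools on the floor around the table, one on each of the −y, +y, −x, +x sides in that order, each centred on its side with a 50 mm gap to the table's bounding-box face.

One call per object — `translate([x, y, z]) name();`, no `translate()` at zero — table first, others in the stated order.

table();
translate([0, 0, 702]) chair();
translate([202, -354, 0]) stool();
translate([202, 1030, 0]) stool();
translate([-314, 338, 0]) stool();
translate([718, 338, 0]) stool();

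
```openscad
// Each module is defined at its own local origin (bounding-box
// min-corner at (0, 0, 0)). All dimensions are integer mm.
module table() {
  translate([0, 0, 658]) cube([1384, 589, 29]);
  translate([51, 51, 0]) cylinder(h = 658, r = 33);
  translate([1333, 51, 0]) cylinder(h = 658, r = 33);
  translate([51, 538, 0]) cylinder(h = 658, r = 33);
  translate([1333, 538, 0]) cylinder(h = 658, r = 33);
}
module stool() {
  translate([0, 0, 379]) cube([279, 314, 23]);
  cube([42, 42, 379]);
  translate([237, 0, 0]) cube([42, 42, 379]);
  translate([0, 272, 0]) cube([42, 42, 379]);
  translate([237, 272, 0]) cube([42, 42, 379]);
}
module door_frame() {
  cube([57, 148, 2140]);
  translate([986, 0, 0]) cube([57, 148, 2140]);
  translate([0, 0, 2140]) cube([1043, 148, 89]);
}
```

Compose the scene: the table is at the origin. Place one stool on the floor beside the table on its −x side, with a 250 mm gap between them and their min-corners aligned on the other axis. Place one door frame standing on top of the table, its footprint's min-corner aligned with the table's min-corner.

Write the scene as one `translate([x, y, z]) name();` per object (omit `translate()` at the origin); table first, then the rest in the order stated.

table();
translate([-529, 0, 0]) stool();
translate([0, 0, 687]) door_frame();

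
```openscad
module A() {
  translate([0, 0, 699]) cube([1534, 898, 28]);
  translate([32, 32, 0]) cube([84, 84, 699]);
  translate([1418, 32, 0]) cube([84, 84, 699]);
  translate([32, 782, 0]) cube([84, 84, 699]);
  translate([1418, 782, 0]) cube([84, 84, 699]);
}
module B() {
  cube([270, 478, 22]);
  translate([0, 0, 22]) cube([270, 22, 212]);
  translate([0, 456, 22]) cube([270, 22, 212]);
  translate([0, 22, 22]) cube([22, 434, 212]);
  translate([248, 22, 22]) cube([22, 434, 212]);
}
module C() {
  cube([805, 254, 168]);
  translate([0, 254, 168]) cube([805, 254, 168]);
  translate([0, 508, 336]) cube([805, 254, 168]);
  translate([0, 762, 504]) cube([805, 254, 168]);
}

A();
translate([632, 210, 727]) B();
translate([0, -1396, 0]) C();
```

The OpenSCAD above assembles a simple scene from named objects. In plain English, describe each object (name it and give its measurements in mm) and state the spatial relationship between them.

A is a rectangular dining table. The top is 1534×898×28 mm with its upper surface at z = 727 mm. It stands on four 84×84 mm square legs, each inset 32 mm from the nearest pair of top edges, running from the floor to the underside of the top.

B is an open storage box with external size 270×478×234 mm and wall thickness 22 mm (the base is also 22 mm thick). The base covers the whole footprint; the four walls stand on the base, with the y-facing walls full-width and the x-facing walls fitting between their inner faces.

C is a straight staircase of 4 solid steps. Each step is 805 mm wide (x), 254 mm deep (y, the going) and 168 mm tall (the rise). The first step rests on the floor; each subsequent step sits one going further in +y and one rise higher in +z, directly behind and above the previous step with no overlap.

The open box is on top of the table, centred. The staircase is on the floor beside the table on its −y side.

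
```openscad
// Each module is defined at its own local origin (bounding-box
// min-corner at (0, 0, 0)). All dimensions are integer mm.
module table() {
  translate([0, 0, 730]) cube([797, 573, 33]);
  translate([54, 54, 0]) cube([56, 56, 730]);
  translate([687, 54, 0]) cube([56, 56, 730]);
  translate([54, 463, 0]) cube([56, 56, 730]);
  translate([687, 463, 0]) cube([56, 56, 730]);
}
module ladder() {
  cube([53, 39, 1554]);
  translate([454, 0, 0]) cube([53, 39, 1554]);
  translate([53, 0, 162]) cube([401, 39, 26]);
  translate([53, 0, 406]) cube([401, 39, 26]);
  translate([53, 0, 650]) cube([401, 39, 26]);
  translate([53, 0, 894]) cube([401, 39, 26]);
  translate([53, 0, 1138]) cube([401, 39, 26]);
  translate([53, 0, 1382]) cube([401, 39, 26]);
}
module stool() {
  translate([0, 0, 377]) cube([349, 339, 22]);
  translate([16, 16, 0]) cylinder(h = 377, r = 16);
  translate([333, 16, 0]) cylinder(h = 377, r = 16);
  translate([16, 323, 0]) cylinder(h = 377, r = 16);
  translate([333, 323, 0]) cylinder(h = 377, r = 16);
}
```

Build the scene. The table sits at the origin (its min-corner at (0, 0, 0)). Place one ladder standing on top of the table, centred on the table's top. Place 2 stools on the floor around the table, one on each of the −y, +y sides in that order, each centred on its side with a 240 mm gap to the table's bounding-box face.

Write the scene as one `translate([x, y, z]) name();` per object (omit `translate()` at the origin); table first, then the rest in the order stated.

table();
translate([145, 267, 763]) ladder();
translate([224, -579, 0]) stool();
translate([224, 813, 0]) stool();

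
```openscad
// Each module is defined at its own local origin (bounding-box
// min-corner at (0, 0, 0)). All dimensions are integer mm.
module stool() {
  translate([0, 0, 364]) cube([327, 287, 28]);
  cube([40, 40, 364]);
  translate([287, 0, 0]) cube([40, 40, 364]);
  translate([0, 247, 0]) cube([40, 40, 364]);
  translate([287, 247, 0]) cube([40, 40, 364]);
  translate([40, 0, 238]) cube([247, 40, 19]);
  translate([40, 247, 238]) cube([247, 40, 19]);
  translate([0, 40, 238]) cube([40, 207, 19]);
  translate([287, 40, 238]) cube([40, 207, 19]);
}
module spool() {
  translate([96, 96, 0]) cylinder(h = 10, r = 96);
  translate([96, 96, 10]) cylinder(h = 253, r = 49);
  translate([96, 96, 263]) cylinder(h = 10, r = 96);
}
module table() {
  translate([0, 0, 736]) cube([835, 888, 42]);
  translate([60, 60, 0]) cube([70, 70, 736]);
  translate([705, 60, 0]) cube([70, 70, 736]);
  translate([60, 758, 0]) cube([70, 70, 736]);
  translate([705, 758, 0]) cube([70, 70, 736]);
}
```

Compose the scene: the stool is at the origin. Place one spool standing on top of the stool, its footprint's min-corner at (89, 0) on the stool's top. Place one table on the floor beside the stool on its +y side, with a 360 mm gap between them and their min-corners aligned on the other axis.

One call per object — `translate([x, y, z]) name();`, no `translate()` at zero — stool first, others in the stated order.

stool();
translate([89, 0, 392]) spool();
translate([0, 647, 0]) table();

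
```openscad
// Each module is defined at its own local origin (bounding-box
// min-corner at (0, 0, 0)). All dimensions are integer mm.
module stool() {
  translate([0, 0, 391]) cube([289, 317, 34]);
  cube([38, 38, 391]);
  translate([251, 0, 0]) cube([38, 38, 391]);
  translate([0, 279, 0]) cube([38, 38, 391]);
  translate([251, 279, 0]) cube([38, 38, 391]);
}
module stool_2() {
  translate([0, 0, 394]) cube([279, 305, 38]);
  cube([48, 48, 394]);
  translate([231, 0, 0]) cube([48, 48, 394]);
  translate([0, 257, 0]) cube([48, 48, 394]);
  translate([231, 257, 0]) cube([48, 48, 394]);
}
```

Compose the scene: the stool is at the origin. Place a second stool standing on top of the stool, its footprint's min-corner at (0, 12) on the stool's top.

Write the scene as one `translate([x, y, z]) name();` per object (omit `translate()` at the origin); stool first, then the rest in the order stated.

stool();
translate([0, 12, 425]) stool_2();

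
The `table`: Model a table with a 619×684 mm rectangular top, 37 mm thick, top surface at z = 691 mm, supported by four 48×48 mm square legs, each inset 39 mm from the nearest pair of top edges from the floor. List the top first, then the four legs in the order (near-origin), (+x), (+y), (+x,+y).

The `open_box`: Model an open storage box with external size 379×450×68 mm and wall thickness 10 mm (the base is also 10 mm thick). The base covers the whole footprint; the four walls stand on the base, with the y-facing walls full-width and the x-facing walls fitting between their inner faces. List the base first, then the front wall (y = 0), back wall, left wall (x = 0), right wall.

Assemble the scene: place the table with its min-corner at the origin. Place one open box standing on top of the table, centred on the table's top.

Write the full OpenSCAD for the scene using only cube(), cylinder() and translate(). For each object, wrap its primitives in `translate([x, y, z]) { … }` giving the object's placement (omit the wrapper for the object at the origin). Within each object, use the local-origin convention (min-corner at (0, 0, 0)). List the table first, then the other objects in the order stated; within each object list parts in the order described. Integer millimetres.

translate([0, 0, 654]) cube([619, 684, 37]);
translate([39, 39, 0]) cube([48, 48, 654]);
translate([532, 39, 0]) cube([48, 48, 654]);
translate([39, 597, 0]) cube([48, 48, 654]);
translate([532, 597, 0]) cube([48, 48, 654]);
translate([120, 117, 691]) {
  cube([379, 450, 10]);
  translate([0, 0, 10]) cube([379, 10, 58]);
  translate([0, 440, 10]) cube([379, 10, 58]);
  translate([0, 10, 10]) cube([10, 430, 58]);
  translate([369, 10, 10]) cube([10, 430, 58]);
}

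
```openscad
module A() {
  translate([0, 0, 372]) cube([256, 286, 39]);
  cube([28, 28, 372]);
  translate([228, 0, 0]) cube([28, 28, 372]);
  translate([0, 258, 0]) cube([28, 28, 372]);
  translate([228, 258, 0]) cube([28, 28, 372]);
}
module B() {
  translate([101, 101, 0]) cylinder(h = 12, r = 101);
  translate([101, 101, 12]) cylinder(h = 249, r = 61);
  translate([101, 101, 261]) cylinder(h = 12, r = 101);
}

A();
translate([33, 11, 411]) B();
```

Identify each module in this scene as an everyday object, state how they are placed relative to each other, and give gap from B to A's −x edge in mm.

A is a stool. B is a spool. The spool is on top of the stool. The gap from the spool to the stool's −x edge is 33 mm.

The spool's min-x is at 33; the stool's min-x is 0; gap = 33 mm.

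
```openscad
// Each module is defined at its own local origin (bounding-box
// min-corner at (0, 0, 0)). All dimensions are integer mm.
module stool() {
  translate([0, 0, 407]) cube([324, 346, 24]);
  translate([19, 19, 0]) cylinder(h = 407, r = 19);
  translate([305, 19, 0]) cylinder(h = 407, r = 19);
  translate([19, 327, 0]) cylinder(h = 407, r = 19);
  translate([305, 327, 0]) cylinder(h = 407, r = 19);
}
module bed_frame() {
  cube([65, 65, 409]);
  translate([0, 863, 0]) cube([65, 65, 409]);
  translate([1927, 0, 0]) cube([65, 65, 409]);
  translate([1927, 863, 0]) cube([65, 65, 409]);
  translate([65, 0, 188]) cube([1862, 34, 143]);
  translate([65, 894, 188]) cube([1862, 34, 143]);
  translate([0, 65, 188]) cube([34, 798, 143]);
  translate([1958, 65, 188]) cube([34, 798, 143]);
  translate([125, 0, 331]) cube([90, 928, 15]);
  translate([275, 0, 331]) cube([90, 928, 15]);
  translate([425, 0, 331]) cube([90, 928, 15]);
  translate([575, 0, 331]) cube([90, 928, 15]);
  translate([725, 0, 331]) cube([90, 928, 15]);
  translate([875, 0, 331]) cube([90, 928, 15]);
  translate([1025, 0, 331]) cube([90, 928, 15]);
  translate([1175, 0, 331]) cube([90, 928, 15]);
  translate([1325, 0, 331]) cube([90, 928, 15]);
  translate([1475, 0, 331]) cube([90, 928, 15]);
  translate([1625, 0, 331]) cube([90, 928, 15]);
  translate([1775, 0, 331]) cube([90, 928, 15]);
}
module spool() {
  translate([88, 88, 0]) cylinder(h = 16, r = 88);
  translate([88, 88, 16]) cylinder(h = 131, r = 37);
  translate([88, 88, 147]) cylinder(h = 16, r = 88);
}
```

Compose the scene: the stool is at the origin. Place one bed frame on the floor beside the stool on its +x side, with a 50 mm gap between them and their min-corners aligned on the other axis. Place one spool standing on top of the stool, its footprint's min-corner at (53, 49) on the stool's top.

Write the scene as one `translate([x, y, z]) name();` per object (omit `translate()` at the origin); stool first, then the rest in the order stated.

stool();
translate([374, 0, 0]) bed_frame();
translate([53, 49, 431]) spool();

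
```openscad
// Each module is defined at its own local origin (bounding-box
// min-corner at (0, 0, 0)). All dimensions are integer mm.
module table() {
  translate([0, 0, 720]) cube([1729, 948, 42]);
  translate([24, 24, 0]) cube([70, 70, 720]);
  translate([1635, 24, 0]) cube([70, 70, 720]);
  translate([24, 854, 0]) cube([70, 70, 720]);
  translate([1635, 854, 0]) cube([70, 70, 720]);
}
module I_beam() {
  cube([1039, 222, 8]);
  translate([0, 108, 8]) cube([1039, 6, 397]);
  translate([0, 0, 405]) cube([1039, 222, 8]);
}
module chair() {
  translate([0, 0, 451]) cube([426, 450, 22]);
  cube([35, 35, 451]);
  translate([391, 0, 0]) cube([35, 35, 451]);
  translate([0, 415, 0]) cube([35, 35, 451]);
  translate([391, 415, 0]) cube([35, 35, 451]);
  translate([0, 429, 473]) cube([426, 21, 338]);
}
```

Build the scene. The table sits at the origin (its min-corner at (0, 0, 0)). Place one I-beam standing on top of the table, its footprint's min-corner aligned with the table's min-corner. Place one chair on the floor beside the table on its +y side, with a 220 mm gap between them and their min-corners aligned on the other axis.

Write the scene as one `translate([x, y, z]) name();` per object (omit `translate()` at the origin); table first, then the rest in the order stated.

table();
translate([0, 0, 762]) I_beam();
translate([0, 1168, 0]) chair();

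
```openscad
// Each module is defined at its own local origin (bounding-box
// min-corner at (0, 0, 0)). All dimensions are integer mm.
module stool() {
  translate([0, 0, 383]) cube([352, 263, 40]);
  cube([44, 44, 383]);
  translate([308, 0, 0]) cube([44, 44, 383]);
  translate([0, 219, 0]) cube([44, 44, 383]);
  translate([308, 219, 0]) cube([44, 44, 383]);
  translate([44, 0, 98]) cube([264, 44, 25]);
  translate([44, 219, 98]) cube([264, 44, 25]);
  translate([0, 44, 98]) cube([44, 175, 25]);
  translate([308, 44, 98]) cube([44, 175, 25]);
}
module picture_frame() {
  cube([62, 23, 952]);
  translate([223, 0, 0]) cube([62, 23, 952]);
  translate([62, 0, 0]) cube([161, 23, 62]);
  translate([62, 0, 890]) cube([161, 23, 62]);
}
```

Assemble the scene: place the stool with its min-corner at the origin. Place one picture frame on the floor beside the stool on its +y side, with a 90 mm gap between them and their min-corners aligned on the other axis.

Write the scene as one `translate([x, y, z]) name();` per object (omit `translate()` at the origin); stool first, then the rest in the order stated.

stool();
translate([0, 353, 0]) picture_frame();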